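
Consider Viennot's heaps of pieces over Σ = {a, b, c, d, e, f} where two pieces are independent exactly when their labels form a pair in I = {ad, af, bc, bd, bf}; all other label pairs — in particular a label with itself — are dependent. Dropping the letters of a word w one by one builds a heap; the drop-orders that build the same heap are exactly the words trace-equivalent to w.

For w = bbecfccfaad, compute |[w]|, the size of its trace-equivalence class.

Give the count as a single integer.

6

#0=b has no predecessor
#1=b depends on [0:b]
#2=e depends on [1:b]
#3=c depends on [2:e]
#4=f depends on [3:c]
#5=c depends on [4:f]
#6=c depends on [5:c]
#7=f depends on [6:c]
#8=a depends on [6:c]
#9=a depends on [8:a]
#10=d depends on [7:f]
sources: [0:b]
N(rest) = Σ N(rest − s) over sources s of rest; N(one piece) = 1:
  size 1 → [9]=1  [10]=1
  size 2 → [7,10]=1  [8,9]=1  [9,10]=2
  size 3 → [7,9,10]=3  [8,9,10]=3
  size 4 → [7,8,9,10]=6
  size 5 → [6,7,8,9,10]=6
  size 6 → [5,6,7,8,9,10]=6
  size 7 → [4,5,6,7,8,9,10]=6
  size 8 → [3,4,5,6,7,8,9,10]=6
  size 9 → [2,3,4,5,6,7,8,9,10]=6
  first=0(b) contributes 6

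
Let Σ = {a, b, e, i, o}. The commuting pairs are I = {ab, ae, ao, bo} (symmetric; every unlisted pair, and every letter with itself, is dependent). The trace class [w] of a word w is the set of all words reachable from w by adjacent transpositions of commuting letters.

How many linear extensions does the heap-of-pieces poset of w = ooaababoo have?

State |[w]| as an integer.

1260

piece 0:o — minimal
piece 1:o rests on {0:o}
piece 2:a — minimal
piece 3:a rests on {2:a}
piece 4:b — minimal
piece 5:a rests on {3:a}
piece 6:b rests on {4:b}
piece 7:o rests on {1:o}
piece 8:o rests on {7:o}
minimal pieces: {0:o, 2:a, 4:b}
ways to finish when only these pieces remain (= sum over removing one remaining piece with nothing left below it):
  1 left: {5}→1  {6}→1  {8}→1
  2 left: {3,5}→1  {4,6}→1  {5,6}→2  {5,8}→2  {6,8}→2  {7,8}→1
  3 left: {1,7,8}→1  {2,3,5}→1  {3,5,6}→3  {3,5,8}→3  {4,5,6}→3  {4,6,8}→3  {5,6,8}→6  {5,7,8}→3  {6,7,8}→3
  4 left: {0,1,7,8}→1  {1,5,7,8}→4  {1,6,7,8}→4  {2,3,5,6}→4  {2,3,5,8}→4  {3,4,5,6}→6  {3,5,6,8}→12  {3,5,7,8}→6  {4,5,6,8}→12  {4,6,7,8}→6  {5,6,7,8}→12
  5 left: {0,1,5,7,8}→5  {0,1,6,7,8}→5  {1,3,5,7,8}→10  {1,4,6,7,8}→10  {1,5,6,7,8}→20  {2,3,4,5,6}→10  {2,3,5,6,8}→20  {2,3,5,7,8}→10  {3,4,5,6,8}→30  {3,5,6,7,8}→30  {4,5,6,7,8}→30
  6 left: {0,1,3,5,7,8}→15  {0,1,4,6,7,8}→15  {0,1,5,6,7,8}→30  {1,2,3,5,7,8}→20  {1,3,5,6,7,8}→60  {1,4,5,6,7,8}→60  {2,3,4,5,6,8}→60  {2,3,5,6,7,8}→60  {3,4,5,6,7,8}→90
  7 left: {0,1,2,3,5,7,8}→35  {0,1,3,5,6,7,8}→105  {0,1,4,5,6,7,8}→105  {1,2,3,5,6,7,8}→140  {1,3,4,5,6,7,8}→210  {2,3,4,5,6,7,8}→210
  placing 0:o first → 560 extensions
  placing 2:a first → 420 extensions
  placing 4:b first → 280 extensions
total linear extensions = 1260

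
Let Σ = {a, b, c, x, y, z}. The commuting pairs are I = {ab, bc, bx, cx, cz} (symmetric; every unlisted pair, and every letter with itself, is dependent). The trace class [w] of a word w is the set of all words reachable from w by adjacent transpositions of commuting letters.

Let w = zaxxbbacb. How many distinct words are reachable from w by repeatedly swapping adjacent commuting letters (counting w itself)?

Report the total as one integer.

drop 0:z onto floor
drop 1:a onto {0:z}
drop 2:x onto {1:a}
drop 3:x onto {2:x}
drop 4:b onto {0:z}
drop 5:b onto {4:b}
drop 6:a onto {3:x}
drop 7:c onto {6:a}
drop 8:b onto {5:b}
ground layer = {0:z}
drop-orders for the pieces not yet dropped (sum over which currently-grounded one goes next):
  1 to go: {7} 1  {8} 1
  2 to go: {5,8} 1  {6,7} 1  {7,8} 2
  3 to go: {3,6,7} 1  {4,5,8} 1  {5,7,8} 3  {6,7,8} 3
  4 to go: {2,3,6,7} 1  {3,6,7,8} 4  {4,5,7,8} 4  {5,6,7,8} 6
  5 to go: {1,2,3,6,7} 1  {2,3,6,7,8} 5  {3,5,6,7,8} 10  {4,5,6,7,8} 10
  6 to go: {1,2,3,6,7,8} 6  {2,3,5,6,7,8} 15  {3,4,5,6,7,8} 20
  7 to go: {1,2,3,5,6,7,8} 21  {2,3,4,5,6,7,8} 35
  if 0:z drops first: 56 orders

56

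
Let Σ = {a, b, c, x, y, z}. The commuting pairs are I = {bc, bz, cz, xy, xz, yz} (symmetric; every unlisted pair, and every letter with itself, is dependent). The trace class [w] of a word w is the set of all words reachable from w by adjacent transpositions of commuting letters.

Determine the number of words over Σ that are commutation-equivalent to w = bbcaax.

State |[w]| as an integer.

3

piece 0:b — minimal
piece 1:b rests on {0:b}
piece 2:c — minimal
piece 3:a rests on {1:b, 2:c}
piece 4:a rests on {3:a}
piece 5:x rests on {4:a}
minimal pieces: {0:b, 2:c}
ways to finish when only these pieces remain (= sum over removing one remaining piece with nothing left below it):
  1 left: {5}→1
  2 left: {4,5}→1
  3 left: {3,4,5}→1
  4 left: {1,3,4,5}→1  {2,3,4,5}→1
  placing 0:b first → 2 extensions
  placing 2:c first → 1 extensions
total linear extensions = 3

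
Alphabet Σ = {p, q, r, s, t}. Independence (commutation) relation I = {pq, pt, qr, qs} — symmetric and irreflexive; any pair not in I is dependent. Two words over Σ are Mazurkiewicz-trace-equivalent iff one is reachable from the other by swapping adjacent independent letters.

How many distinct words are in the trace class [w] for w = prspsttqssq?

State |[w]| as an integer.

drop 0:p onto floor
drop 1:r onto {0:p}
drop 2:s onto {1:r}
drop 3:p onto {2:s}
drop 4:s onto {3:p}
drop 5:t onto {4:s}
drop 6:t onto {5:t}
drop 7:q onto {6:t}
drop 8:s onto {6:t}
drop 9:s onto {8:s}
drop 10:q onto {7:q}
ground layer = {0:p}
drop-orders for the pieces not yet dropped (sum over which currently-grounded one goes next):
  1 to go: {9} 1  {10} 1
  2 to go: {7,10} 1  {8,9} 1  {9,10} 2
  3 to go: {7,9,10} 3  {8,9,10} 3
  4 to go: {7,8,9,10} 6
  5 to go: {6,7,8,9,10} 6
  6 to go: {5,6,7,8,9,10} 6
  7 to go: {4,5,6,7,8,9,10} 6
  8 to go: {3,4,5,6,7,8,9,10} 6
  9 to go: {2,3,4,5,6,7,8,9,10} 6
  if 0:p drops first: 6 orders

6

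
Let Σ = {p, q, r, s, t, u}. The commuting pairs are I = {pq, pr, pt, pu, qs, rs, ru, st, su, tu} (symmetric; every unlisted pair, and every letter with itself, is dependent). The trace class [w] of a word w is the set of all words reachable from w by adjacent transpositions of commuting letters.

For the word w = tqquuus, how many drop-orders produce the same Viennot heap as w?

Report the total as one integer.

7

drop 0:t onto floor
drop 1:q onto {0:t}
drop 2:q onto {1:q}
drop 3:u onto {2:q}
drop 4:u onto {3:u}
drop 5:u onto {4:u}
drop 6:s onto floor
ground layer = {0:t, 6:s}
drop-orders for the pieces not yet dropped (sum over which currently-grounded one goes next):
  1 to go: {5} 1  {6} 1
  2 to go: {4,5} 1  {5,6} 2
  3 to go: {3,4,5} 1  {4,5,6} 3
  4 to go: {2,3,4,5} 1  {3,4,5,6} 4
  5 to go: {1,2,3,4,5} 1  {2,3,4,5,6} 5
  if 0:t drops first: 6 orders
  if 6:s drops first: 1 orders
heap linearizations: 7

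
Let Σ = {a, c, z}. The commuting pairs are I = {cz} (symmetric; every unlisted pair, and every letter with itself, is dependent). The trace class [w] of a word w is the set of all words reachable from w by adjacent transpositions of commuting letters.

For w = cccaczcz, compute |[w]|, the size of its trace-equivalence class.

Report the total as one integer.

6

#0=c has no predecessor
#1=c depends on [0:c]
#2=c depends on [1:c]
#3=a depends on [2:c]
#4=c depends on [3:a]
#5=z depends on [3:a]
#6=c depends on [4:c]
#7=z depends on [5:z]
sources: [0:c]
N(rest) = Σ N(rest − s) over sources s of rest; N(one piece) = 1:
  size 1 → [6]=1  [7]=1
  size 2 → [4,6]=1  [5,7]=1  [6,7]=2
  size 3 → [4,6,7]=3  [5,6,7]=3
  size 4 → [4,5,6,7]=6
  size 5 → [3,4,5,6,7]=6
  size 6 → [2,3,4,5,6,7]=6
  first=0(c) contributes 6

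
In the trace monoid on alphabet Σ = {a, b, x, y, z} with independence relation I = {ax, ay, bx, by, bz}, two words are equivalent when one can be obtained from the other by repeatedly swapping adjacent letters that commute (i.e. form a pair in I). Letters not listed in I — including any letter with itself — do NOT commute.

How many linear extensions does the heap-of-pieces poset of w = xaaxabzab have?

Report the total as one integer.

25

piece 0:x — minimal
piece 1:a — minimal
piece 2:a rests on {1:a}
piece 3:x rests on {0:x}
piece 4:a rests on {2:a}
piece 5:b rests on {4:a}
piece 6:z rests on {3:x, 4:a}
piece 7:a rests on {5:b, 6:z}
piece 8:b rests on {7:a}
minimal pieces: {0:x, 1:a}
ways to finish when only these pieces remain (= sum over removing one remaining piece with nothing left below it):
  1 left: {8}→1
  2 left: {7,8}→1
  3 left: {5,7,8}→1  {6,7,8}→1
  4 left: {3,6,7,8}→1  {5,6,7,8}→2
  5 left: {0,3,6,7,8}→1  {3,5,6,7,8}→3  {4,5,6,7,8}→2
  6 left: {0,3,5,6,7,8}→4  {2,4,5,6,7,8}→2  {3,4,5,6,7,8}→5
  7 left: {0,3,4,5,6,7,8}→9  {1,2,4,5,6,7,8}→2  {2,3,4,5,6,7,8}→7
  placing 0:x first → 9 extensions
  placing 1:a first → 16 extensions
total linear extensions = 25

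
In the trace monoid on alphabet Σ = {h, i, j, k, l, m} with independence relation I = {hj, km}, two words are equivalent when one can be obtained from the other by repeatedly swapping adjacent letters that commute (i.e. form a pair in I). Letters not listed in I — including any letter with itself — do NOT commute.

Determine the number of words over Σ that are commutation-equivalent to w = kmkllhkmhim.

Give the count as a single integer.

0(k) covers ∅
1(m) covers ∅
2(k) covers 0:k
3(l) covers 1:m, 2:k
4(l) covers 3:l
5(h) covers 4:l
6(k) covers 5:h
7(m) covers 5:h
8(h) covers 6:k, 7:m
9(i) covers 8:h
10(m) covers 9:i
floor of heap: 0:k, 1:m
completions by unplaced set U, small U first (add the entries for U minus each lowest piece of U):
  |U|=1: {10}:1
  |U|=2: {9,10}:1
  |U|=3: {8,9,10}:1
  |U|=4: {6,8,9,10}:1  {7,8,9,10}:1
  |U|=5: {6,7,8,9,10}:2
  |U|=6: {5,6,7,8,9,10}:2
  |U|=7: {4,5,6,7,8,9,10}:2
  |U|=8: {3,4,5,6,7,8,9,10}:2
  |U|=9: {1,3,4,5,6,7,8,9,10}:2  {2,3,4,5,6,7,8,9,10}:2
  start at 0(k): 4
  start at 1(m): 2
sum over floor = 6

6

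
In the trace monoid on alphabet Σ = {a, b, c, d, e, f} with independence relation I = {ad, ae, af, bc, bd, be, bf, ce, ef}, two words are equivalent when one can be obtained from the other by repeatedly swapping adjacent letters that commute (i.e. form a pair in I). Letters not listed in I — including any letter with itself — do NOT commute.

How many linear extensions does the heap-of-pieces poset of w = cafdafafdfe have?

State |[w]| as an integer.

#0=c has no predecessor
#1=a depends on [0:c]
#2=f depends on [0:c]
#3=d depends on [2:f]
#4=a depends on [1:a]
#5=f depends on [3:d]
#6=a depends on [4:a]
#7=f depends on [5:f]
#8=d depends on [7:f]
#9=f depends on [8:d]
#10=e depends on [8:d]
sources: [0:c]
N(rest) = Σ N(rest − s) over sources s of rest; N(one piece) = 1:
  size 1 → [6]=1  [9]=1  [10]=1
  size 2 → [4,6]=1  [6,9]=2  [6,10]=2  [9,10]=2
  size 3 → [1,4,6]=1  [4,6,9]=3  [4,6,10]=3  [6,9,10]=6  [8,9,10]=2
  size 4 → [1,4,6,9]=4  [1,4,6,10]=4  [4,6,9,10]=12  [6,8,9,10]=8  [7,8,9,10]=2
  size 5 → [1,4,6,9,10]=20  [4,6,8,9,10]=20  [5,7,8,9,10]=2  [6,7,8,9,10]=10
  size 6 → [1,4,6,8,9,10]=40  [3,5,7,8,9,10]=2  [4,6,7,8,9,10]=30  [5,6,7,8,9,10]=12
  size 7 → [1,4,6,7,8,9,10]=70  [2,3,5,7,8,9,10]=2  [3,5,6,7,8,9,10]=14  [4,5,6,7,8,9,10]=42
  size 8 → [1,4,5,6,7,8,9,10]=112  [2,3,5,6,7,8,9,10]=16  [3,4,5,6,7,8,9,10]=56
  size 9 → [1,3,4,5,6,7,8,9,10]=168  [2,3,4,5,6,7,8,9,10]=72
  first=0(c) contributes 240

240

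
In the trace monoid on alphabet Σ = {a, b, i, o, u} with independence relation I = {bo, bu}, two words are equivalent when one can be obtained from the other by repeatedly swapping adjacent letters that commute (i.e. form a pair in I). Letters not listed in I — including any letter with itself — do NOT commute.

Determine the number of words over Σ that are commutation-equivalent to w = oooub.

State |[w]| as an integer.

#0=o has no predecessor
#1=o depends on [0:o]
#2=o depends on [1:o]
#3=u depends on [2:o]
#4=b has no predecessor
sources: [0:o, 4:b]
N(rest) = Σ N(rest − s) over sources s of rest; N(one piece) = 1:
  size 1 → [3]=1  [4]=1
  size 2 → [2,3]=1  [3,4]=2
  size 3 → [1,2,3]=1  [2,3,4]=3
  first=0(o) contributes 4
  first=4(b) contributes 1
|[w]| = 5

5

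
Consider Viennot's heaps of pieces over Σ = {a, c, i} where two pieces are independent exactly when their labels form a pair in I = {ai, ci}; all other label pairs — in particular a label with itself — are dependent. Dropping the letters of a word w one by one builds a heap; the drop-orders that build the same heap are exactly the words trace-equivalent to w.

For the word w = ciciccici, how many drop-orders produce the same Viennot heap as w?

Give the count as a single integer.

drop 0:c onto floor
drop 1:i onto floor
drop 2:c onto {0:c}
drop 3:i onto {1:i}
drop 4:c onto {2:c}
drop 5:c onto {4:c}
drop 6:i onto {3:i}
drop 7:c onto {5:c}
drop 8:i onto {6:i}
ground layer = {0:c, 1:i}
drop-orders for the pieces not yet dropped (sum over which currently-grounded one goes next):
  1 to go: {7} 1  {8} 1
  2 to go: {5,7} 1  {6,8} 1  {7,8} 2
  3 to go: {3,6,8} 1  {4,5,7} 1  {5,7,8} 3  {6,7,8} 3
  4 to go: {1,3,6,8} 1  {2,4,5,7} 1  {3,6,7,8} 4  {4,5,7,8} 4  {5,6,7,8} 6
  5 to go: {0,2,4,5,7} 1  {1,3,6,7,8} 5  {2,4,5,7,8} 5  {3,5,6,7,8} 10  {4,5,6,7,8} 10
  6 to go: {0,2,4,5,7,8} 6  {1,3,5,6,7,8} 15  {2,4,5,6,7,8} 15  {3,4,5,6,7,8} 20
  7 to go: {0,2,4,5,6,7,8} 21  {1,3,4,5,6,7,8} 35  {2,3,4,5,6,7,8} 35
  if 0:c drops first: 70 orders
  if 1:i drops first: 56 orders
heap linearizations: 126

126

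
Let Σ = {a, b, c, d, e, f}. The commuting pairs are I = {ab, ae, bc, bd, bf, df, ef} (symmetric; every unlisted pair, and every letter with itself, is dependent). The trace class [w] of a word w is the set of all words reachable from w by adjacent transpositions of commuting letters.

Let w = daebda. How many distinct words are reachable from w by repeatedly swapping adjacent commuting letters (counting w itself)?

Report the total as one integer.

drop 0:d onto floor
drop 1:a onto {0:d}
drop 2:e onto {0:d}
drop 3:b onto {2:e}
drop 4:d onto {1:a, 2:e}
drop 5:a onto {4:d}
ground layer = {0:d}
drop-orders for the pieces not yet dropped (sum over which currently-grounded one goes next):
  1 to go: {3} 1  {5} 1
  2 to go: {3,5} 2  {4,5} 1
  3 to go: {1,4,5} 1  {3,4,5} 3
  4 to go: {1,3,4,5} 4  {2,3,4,5} 3
  if 0:d drops first: 7 orders

7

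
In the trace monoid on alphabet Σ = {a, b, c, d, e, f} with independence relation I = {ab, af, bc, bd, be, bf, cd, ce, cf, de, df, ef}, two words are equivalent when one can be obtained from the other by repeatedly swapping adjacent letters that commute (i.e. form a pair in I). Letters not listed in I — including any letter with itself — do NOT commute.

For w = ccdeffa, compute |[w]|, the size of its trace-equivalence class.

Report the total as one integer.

0(c) covers ∅
1(c) covers 0:c
2(d) covers ∅
3(e) covers ∅
4(f) covers ∅
5(f) covers 4:f
6(a) covers 1:c, 2:d, 3:e
floor of heap: 0:c, 2:d, 3:e, 4:f
completions by unplaced set U, small U first (add the entries for U minus each lowest piece of U):
  |U|=1: {5}:1  {6}:1
  |U|=2: {1,6}:1  {2,6}:1  {3,6}:1  {4,5}:1  {5,6}:2
  |U|=3: {0,1,6}:1  {1,2,6}:2  {1,3,6}:2  {1,5,6}:3  {2,3,6}:2  {2,5,6}:3  {3,5,6}:3  {4,5,6}:3
  |U|=4: {0,1,2,6}:3  {0,1,3,6}:3  {0,1,5,6}:4  {1,2,3,6}:6  {1,2,5,6}:8  {1,3,5,6}:8  {1,4,5,6}:6  {2,3,5,6}:8  {2,4,5,6}:6  {3,4,5,6}:6
  |U|=5: {0,1,2,3,6}:12  {0,1,2,5,6}:15  {0,1,3,5,6}:15  {0,1,4,5,6}:10  {1,2,3,5,6}:30  {1,2,4,5,6}:20  {1,3,4,5,6}:20  {2,3,4,5,6}:20
  start at 0(c): 90
  start at 2(d): 45
  start at 3(e): 45
  start at 4(f): 72
sum over floor = 252

252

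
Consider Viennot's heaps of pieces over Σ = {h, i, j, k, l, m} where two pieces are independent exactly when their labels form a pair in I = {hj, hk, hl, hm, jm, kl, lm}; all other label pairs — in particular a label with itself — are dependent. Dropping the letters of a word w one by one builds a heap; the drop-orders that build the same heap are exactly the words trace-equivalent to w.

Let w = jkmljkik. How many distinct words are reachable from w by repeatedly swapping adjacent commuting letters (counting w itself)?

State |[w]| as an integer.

5

0(j) covers ∅
1(k) covers 0:j
2(m) covers 1:k
3(l) covers 0:j
4(j) covers 1:k, 3:l
5(k) covers 2:m, 4:j
6(i) covers 5:k
7(k) covers 6:i
floor of heap: 0:j
completions by unplaced set U, small U first (add the entries for U minus each lowest piece of U):
  |U|=1: {7}:1
  |U|=2: {6,7}:1
  |U|=3: {5,6,7}:1
  |U|=4: {2,5,6,7}:1  {4,5,6,7}:1
  |U|=5: {2,4,5,6,7}:2  {3,4,5,6,7}:1
  |U|=6: {1,2,4,5,6,7}:2  {2,3,4,5,6,7}:3
  start at 0(j): 5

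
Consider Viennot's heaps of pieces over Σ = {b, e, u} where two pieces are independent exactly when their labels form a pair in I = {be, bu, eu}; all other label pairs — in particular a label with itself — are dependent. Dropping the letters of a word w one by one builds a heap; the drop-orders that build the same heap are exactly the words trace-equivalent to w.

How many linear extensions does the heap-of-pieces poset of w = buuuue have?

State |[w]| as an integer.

30

drop 0:b onto floor
drop 1:u onto floor
drop 2:u onto {1:u}
drop 3:u onto {2:u}
drop 4:u onto {3:u}
drop 5:e onto floor
ground layer = {0:b, 1:u, 5:e}
drop-orders for the pieces not yet dropped (sum over which currently-grounded one goes next):
  1 to go: {0} 1  {4} 1  {5} 1
  2 to go: {0,4} 2  {0,5} 2  {3,4} 1  {4,5} 2
  3 to go: {0,3,4} 3  {0,4,5} 6  {2,3,4} 1  {3,4,5} 3
  4 to go: {0,2,3,4} 4  {0,3,4,5} 12  {1,2,3,4} 1  {2,3,4,5} 4
  if 0:b drops first: 5 orders
  if 1:u drops first: 20 orders
  if 5:e drops first: 5 orders
heap linearizations: 30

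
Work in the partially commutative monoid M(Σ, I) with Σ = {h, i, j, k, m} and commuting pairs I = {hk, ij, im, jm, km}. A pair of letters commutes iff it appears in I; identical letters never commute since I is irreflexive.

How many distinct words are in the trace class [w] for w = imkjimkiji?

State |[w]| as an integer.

0(i) covers ∅
1(m) covers ∅
2(k) covers 0:i
3(j) covers 2:k
4(i) covers 2:k
5(m) covers 1:m
6(k) covers 3:j, 4:i
7(i) covers 6:k
8(j) covers 6:k
9(i) covers 7:i
floor of heap: 0:i, 1:m
completions by unplaced set U, small U first (add the entries for U minus each lowest piece of U):
  |U|=1: {5}:1  {8}:1  {9}:1
  |U|=2: {1,5}:1  {5,8}:2  {5,9}:2  {7,9}:1  {8,9}:2
  |U|=3: {1,5,8}:3  {1,5,9}:3  {5,7,9}:3  {5,8,9}:6  {7,8,9}:3
  |U|=4: {1,5,7,9}:6  {1,5,8,9}:12  {5,7,8,9}:12  {6,7,8,9}:3
  |U|=5: {1,5,7,8,9}:30  {3,6,7,8,9}:3  {4,6,7,8,9}:3  {5,6,7,8,9}:15
  |U|=6: {1,5,6,7,8,9}:45  {3,4,6,7,8,9}:6  {3,5,6,7,8,9}:18  {4,5,6,7,8,9}:18
  |U|=7: {1,3,5,6,7,8,9}:63  {1,4,5,6,7,8,9}:63  {2,3,4,6,7,8,9}:6  {3,4,5,6,7,8,9}:42
  |U|=8: {0,2,3,4,6,7,8,9}:6  {1,3,4,5,6,7,8,9}:168  {2,3,4,5,6,7,8,9}:48
  start at 0(i): 216
  start at 1(m): 54
sum over floor = 270

270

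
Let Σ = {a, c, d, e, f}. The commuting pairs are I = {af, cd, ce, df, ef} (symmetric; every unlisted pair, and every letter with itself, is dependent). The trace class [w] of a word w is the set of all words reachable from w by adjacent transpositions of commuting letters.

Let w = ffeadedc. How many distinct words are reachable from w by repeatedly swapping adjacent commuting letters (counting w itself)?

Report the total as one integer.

#0=f has no predecessor
#1=f depends on [0:f]
#2=e has no predecessor
#3=a depends on [2:e]
#4=d depends on [3:a]
#5=e depends on [4:d]
#6=d depends on [5:e]
#7=c depends on [1:f, 3:a]
sources: [0:f, 2:e]
N(rest) = Σ N(rest − s) over sources s of rest; N(one piece) = 1:
  size 1 → [6]=1  [7]=1
  size 2 → [1,7]=1  [5,6]=1  [6,7]=2
  size 3 → [0,1,7]=1  [1,6,7]=3  [4,5,6]=1  [5,6,7]=3
  size 4 → [0,1,6,7]=4  [1,5,6,7]=6  [4,5,6,7]=4
  size 5 → [0,1,5,6,7]=10  [1,4,5,6,7]=10  [3,4,5,6,7]=4
  size 6 → [0,1,4,5,6,7]=20  [1,3,4,5,6,7]=14  [2,3,4,5,6,7]=4
  first=0(f) contributes 18
  first=2(e) contributes 34
|[w]| = 52

52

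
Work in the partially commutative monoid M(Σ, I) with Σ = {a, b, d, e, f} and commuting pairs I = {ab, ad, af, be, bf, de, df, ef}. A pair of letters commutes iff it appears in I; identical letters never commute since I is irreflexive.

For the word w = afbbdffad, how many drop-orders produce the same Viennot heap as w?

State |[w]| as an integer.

0(a) covers ∅
1(f) covers ∅
2(b) covers ∅
3(b) covers 2:b
4(d) covers 3:b
5(f) covers 1:f
6(f) covers 5:f
7(a) covers 0:a
8(d) covers 4:d
floor of heap: 0:a, 1:f, 2:b
completions by unplaced set U, small U first (add the entries for U minus each lowest piece of U):
  |U|=1: {6}:1  {7}:1  {8}:1
  |U|=2: {0,7}:1  {4,8}:1  {5,6}:1  {6,7}:2  {6,8}:2  {7,8}:2
  |U|=3: {0,6,7}:3  {0,7,8}:3  {1,5,6}:1  {3,4,8}:1  {4,6,8}:3  {4,7,8}:3  {5,6,7}:3  {5,6,8}:3  {6,7,8}:6
  |U|=4: {0,4,7,8}:6  {0,5,6,7}:6  {0,6,7,8}:12  {1,5,6,7}:4  {1,5,6,8}:4  {2,3,4,8}:1  {3,4,6,8}:4  {3,4,7,8}:4  {4,5,6,8}:6  {4,6,7,8}:12  {5,6,7,8}:12
  |U|=5: {0,1,5,6,7}:10  {0,3,4,7,8}:10  {0,4,6,7,8}:30  {0,5,6,7,8}:30  {1,4,5,6,8}:10  {1,5,6,7,8}:20  {2,3,4,6,8}:5  {2,3,4,7,8}:5  {3,4,5,6,8}:10  {3,4,6,7,8}:20  {4,5,6,7,8}:30
  |U|=6: {0,1,5,6,7,8}:60  {0,2,3,4,7,8}:15  {0,3,4,6,7,8}:60  {0,4,5,6,7,8}:90  {1,3,4,5,6,8}:20  {1,4,5,6,7,8}:60  {2,3,4,5,6,8}:15  {2,3,4,6,7,8}:30  {3,4,5,6,7,8}:60
  |U|=7: {0,1,4,5,6,7,8}:210  {0,2,3,4,6,7,8}:105  {0,3,4,5,6,7,8}:210  {1,2,3,4,5,6,8}:35  {1,3,4,5,6,7,8}:140  {2,3,4,5,6,7,8}:105
  start at 0(a): 280
  start at 1(f): 420
  start at 2(b): 560
sum over floor = 1260

1260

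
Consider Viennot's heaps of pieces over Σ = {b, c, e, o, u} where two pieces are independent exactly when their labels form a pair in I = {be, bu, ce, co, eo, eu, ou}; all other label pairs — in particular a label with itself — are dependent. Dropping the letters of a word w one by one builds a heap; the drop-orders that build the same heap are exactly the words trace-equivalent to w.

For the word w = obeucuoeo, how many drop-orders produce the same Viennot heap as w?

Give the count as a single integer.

792

#0=o has no predecessor
#1=b depends on [0:o]
#2=e has no predecessor
#3=u has no predecessor
#4=c depends on [1:b, 3:u]
#5=u depends on [4:c]
#6=o depends on [1:b]
#7=e depends on [2:e]
#8=o depends on [6:o]
sources: [0:o, 2:e, 3:u]
N(rest) = Σ N(rest − s) over sources s of rest; N(one piece) = 1:
  size 1 → [5]=1  [7]=1  [8]=1
  size 2 → [2,7]=1  [4,5]=1  [5,7]=2  [5,8]=2  [6,8]=1  [7,8]=2
  size 3 → [2,5,7]=3  [2,7,8]=3  [3,4,5]=1  [4,5,7]=3  [4,5,8]=3  [5,6,8]=3  [5,7,8]=6  [6,7,8]=3
  size 4 → [2,4,5,7]=6  [2,5,7,8]=12  [2,6,7,8]=6  [3,4,5,7]=4  [3,4,5,8]=4  [4,5,6,8]=6  [4,5,7,8]=12  [5,6,7,8]=12
  size 5 → [1,4,5,6,8]=6  [2,3,4,5,7]=10  [2,4,5,7,8]=30  [2,5,6,7,8]=30  [3,4,5,6,8]=10  [3,4,5,7,8]=20  [4,5,6,7,8]=30
  size 6 → [0,1,4,5,6,8]=6  [1,3,4,5,6,8]=16  [1,4,5,6,7,8]=36  [2,3,4,5,7,8]=60  [2,4,5,6,7,8]=90  [3,4,5,6,7,8]=60
  size 7 → [0,1,3,4,5,6,8]=22  [0,1,4,5,6,7,8]=42  [1,2,4,5,6,7,8]=126  [1,3,4,5,6,7,8]=112  [2,3,4,5,6,7,8]=210
  first=0(o) contributes 448
  first=2(e) contributes 176
  first=3(u) contributes 168
|[w]| = 792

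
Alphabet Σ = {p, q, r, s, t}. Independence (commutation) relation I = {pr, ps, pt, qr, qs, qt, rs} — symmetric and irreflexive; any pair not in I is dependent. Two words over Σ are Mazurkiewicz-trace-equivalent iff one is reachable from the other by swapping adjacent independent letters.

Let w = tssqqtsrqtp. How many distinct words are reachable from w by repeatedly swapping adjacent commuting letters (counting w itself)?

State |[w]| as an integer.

0(t) covers ∅
1(s) covers 0:t
2(s) covers 1:s
3(q) covers ∅
4(q) covers 3:q
5(t) covers 2:s
6(s) covers 5:t
7(r) covers 5:t
8(q) covers 4:q
9(t) covers 6:s, 7:r
10(p) covers 8:q
floor of heap: 0:t, 3:q
completions by unplaced set U, small U first (add the entries for U minus each lowest piece of U):
  |U|=1: {9}:1  {10}:1
  |U|=2: {6,9}:1  {7,9}:1  {8,10}:1  {9,10}:2
  |U|=3: {4,8,10}:1  {6,7,9}:2  {6,9,10}:3  {7,9,10}:3  {8,9,10}:3
  |U|=4: {3,4,8,10}:1  {4,8,9,10}:4  {5,6,7,9}:2  {6,7,9,10}:8  {6,8,9,10}:6  {7,8,9,10}:6
  |U|=5: {2,5,6,7,9}:2  {3,4,8,9,10}:5  {4,6,8,9,10}:10  {4,7,8,9,10}:10  {5,6,7,9,10}:10  {6,7,8,9,10}:20
  |U|=6: {1,2,5,6,7,9}:2  {2,5,6,7,9,10}:12  {3,4,6,8,9,10}:15  {3,4,7,8,9,10}:15  {4,6,7,8,9,10}:40  {5,6,7,8,9,10}:30
  |U|=7: {0,1,2,5,6,7,9}:2  {1,2,5,6,7,9,10}:14  {2,5,6,7,8,9,10}:42  {3,4,6,7,8,9,10}:70  {4,5,6,7,8,9,10}:70
  |U|=8: {0,1,2,5,6,7,9,10}:16  {1,2,5,6,7,8,9,10}:56  {2,4,5,6,7,8,9,10}:112  {3,4,5,6,7,8,9,10}:140
  |U|=9: {0,1,2,5,6,7,8,9,10}:72  {1,2,4,5,6,7,8,9,10}:168  {2,3,4,5,6,7,8,9,10}:252
  start at 0(t): 420
  start at 3(q): 240
sum over floor = 660

660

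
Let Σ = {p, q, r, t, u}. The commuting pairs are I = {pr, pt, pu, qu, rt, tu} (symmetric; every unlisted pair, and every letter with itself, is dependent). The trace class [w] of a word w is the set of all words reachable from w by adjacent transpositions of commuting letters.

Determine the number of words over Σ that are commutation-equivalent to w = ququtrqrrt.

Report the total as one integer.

0(q) covers ∅
1(u) covers ∅
2(q) covers 0:q
3(u) covers 1:u
4(t) covers 2:q
5(r) covers 2:q, 3:u
6(q) covers 4:t, 5:r
7(r) covers 6:q
8(r) covers 7:r
9(t) covers 6:q
floor of heap: 0:q, 1:u
completions by unplaced set U, small U first (add the entries for U minus each lowest piece of U):
  |U|=1: {8}:1  {9}:1
  |U|=2: {7,8}:1  {8,9}:2
  |U|=3: {7,8,9}:3
  |U|=4: {6,7,8,9}:3
  |U|=5: {4,6,7,8,9}:3  {5,6,7,8,9}:3
  |U|=6: {3,5,6,7,8,9}:3  {4,5,6,7,8,9}:6
  |U|=7: {1,3,5,6,7,8,9}:3  {2,4,5,6,7,8,9}:6  {3,4,5,6,7,8,9}:9
  |U|=8: {0,2,4,5,6,7,8,9}:6  {1,3,4,5,6,7,8,9}:12  {2,3,4,5,6,7,8,9}:15
  start at 0(q): 27
  start at 1(u): 21
sum over floor = 48

48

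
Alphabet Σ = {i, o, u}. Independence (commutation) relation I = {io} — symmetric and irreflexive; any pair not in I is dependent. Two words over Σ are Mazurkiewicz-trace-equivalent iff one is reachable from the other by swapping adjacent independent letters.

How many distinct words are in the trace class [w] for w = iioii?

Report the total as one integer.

5

drop 0:i onto floor
drop 1:i onto {0:i}
drop 2:o onto floor
drop 3:i onto {1:i}
drop 4:i onto {3:i}
ground layer = {0:i, 2:o}
drop-orders for the pieces not yet dropped (sum over which currently-grounded one goes next):
  1 to go: {2} 1  {4} 1
  2 to go: {2,4} 2  {3,4} 1
  3 to go: {1,3,4} 1  {2,3,4} 3
  if 0:i drops first: 4 orders
  if 2:o drops first: 1 orders
heap linearizations: 5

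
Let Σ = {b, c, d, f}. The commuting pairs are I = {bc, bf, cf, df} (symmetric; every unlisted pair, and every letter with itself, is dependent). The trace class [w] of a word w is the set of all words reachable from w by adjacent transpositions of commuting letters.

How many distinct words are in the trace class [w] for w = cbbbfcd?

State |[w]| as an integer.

piece 0:c — minimal
piece 1:b — minimal
piece 2:b rests on {1:b}
piece 3:b rests on {2:b}
piece 4:f — minimal
piece 5:c rests on {0:c}
piece 6:d rests on {3:b, 5:c}
minimal pieces: {0:c, 1:b, 4:f}
ways to finish when only these pieces remain (= sum over removing one remaining piece with nothing left below it):
  1 left: {4}→1  {6}→1
  2 left: {3,6}→1  {4,6}→2  {5,6}→1
  3 left: {0,5,6}→1  {2,3,6}→1  {3,4,6}→3  {3,5,6}→2  {4,5,6}→3
  4 left: {0,3,5,6}→3  {0,4,5,6}→4  {1,2,3,6}→1  {2,3,4,6}→4  {2,3,5,6}→3  {3,4,5,6}→8
  5 left: {0,2,3,5,6}→6  {0,3,4,5,6}→15  {1,2,3,4,6}→5  {1,2,3,5,6}→4  {2,3,4,5,6}→15
  placing 0:c first → 24 extensions
  placing 1:b first → 36 extensions
  placing 4:f first → 10 extensions
total linear extensions = 70

70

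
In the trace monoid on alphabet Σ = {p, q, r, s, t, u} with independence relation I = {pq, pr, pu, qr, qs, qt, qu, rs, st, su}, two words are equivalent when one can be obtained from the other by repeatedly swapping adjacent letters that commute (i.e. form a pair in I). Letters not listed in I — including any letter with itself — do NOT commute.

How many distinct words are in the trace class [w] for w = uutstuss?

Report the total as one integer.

piece 0:u — minimal
piece 1:u rests on {0:u}
piece 2:t rests on {1:u}
piece 3:s — minimal
piece 4:t rests on {2:t}
piece 5:u rests on {4:t}
piece 6:s rests on {3:s}
piece 7:s rests on {6:s}
minimal pieces: {0:u, 3:s}
ways to finish when only these pieces remain (= sum over removing one remaining piece with nothing left below it):
  1 left: {5}→1  {7}→1
  2 left: {4,5}→1  {5,7}→2  {6,7}→1
  3 left: {2,4,5}→1  {3,6,7}→1  {4,5,7}→3  {5,6,7}→3
  4 left: {1,2,4,5}→1  {2,4,5,7}→4  {3,5,6,7}→4  {4,5,6,7}→6
  5 left: {0,1,2,4,5}→1  {1,2,4,5,7}→5  {2,4,5,6,7}→10  {3,4,5,6,7}→10
  6 left: {0,1,2,4,5,7}→6  {1,2,4,5,6,7}→15  {2,3,4,5,6,7}→20
  placing 0:u first → 35 extensions
  placing 3:s first → 21 extensions
total linear extensions = 56

56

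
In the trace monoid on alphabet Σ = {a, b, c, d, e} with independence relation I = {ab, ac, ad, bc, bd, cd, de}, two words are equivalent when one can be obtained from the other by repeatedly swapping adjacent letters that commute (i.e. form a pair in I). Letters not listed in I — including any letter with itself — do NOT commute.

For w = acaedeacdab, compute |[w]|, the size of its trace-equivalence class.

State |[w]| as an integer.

0(a) covers ∅
1(c) covers ∅
2(a) covers 0:a
3(e) covers 1:c, 2:a
4(d) covers ∅
5(e) covers 3:e
6(a) covers 5:e
7(c) covers 5:e
8(d) covers 4:d
9(a) covers 6:a
10(b) covers 5:e
floor of heap: 0:a, 1:c, 4:d
completions by unplaced set U, small U first (add the entries for U minus each lowest piece of U):
  |U|=1: {7}:1  {8}:1  {9}:1  {10}:1
  |U|=2: {4,8}:1  {6,9}:1  {7,8}:2  {7,9}:2  {7,10}:2  {8,9}:2  {8,10}:2  {9,10}:2
  |U|=3: {4,7,8}:3  {4,8,9}:3  {4,8,10}:3  {6,7,9}:3  {6,8,9}:3  {6,9,10}:3  {7,8,9}:6  {7,8,10}:6  {7,9,10}:6  {8,9,10}:6
  |U|=4: {4,6,8,9}:6  {4,7,8,9}:12  {4,7,8,10}:12  {4,8,9,10}:12  {6,7,8,9}:12  {6,7,9,10}:12  {6,8,9,10}:12  {7,8,9,10}:24
  |U|=5: {4,6,7,8,9}:30  {4,6,8,9,10}:30  {4,7,8,9,10}:60  {5,6,7,9,10}:12  {6,7,8,9,10}:60
  |U|=6: {3,5,6,7,9,10}:12  {4,6,7,8,9,10}:180  {5,6,7,8,9,10}:72
  |U|=7: {1,3,5,6,7,9,10}:12  {2,3,5,6,7,9,10}:12  {3,5,6,7,8,9,10}:84  {4,5,6,7,8,9,10}:252
  |U|=8: {0,2,3,5,6,7,9,10}:12  {1,2,3,5,6,7,9,10}:24  {1,3,5,6,7,8,9,10}:96  {2,3,5,6,7,8,9,10}:96  {3,4,5,6,7,8,9,10}:336
  |U|=9: {0,1,2,3,5,6,7,9,10}:36  {0,2,3,5,6,7,8,9,10}:108  {1,2,3,5,6,7,8,9,10}:216  {1,3,4,5,6,7,8,9,10}:432  {2,3,4,5,6,7,8,9,10}:432
  start at 0(a): 1080
  start at 1(c): 540
  start at 4(d): 360
sum over floor = 1980

1980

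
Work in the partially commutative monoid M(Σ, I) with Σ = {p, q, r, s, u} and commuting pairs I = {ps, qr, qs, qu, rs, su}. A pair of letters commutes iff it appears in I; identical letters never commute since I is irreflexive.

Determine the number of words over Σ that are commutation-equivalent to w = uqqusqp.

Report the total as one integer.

70

#0=u has no predecessor
#1=q has no predecessor
#2=q depends on [1:q]
#3=u depends on [0:u]
#4=s has no predecessor
#5=q depends on [2:q]
#6=p depends on [3:u, 5:q]
sources: [0:u, 1:q, 4:s]
N(rest) = Σ N(rest − s) over sources s of rest; N(one piece) = 1:
  size 1 → [4]=1  [6]=1
  size 2 → [3,6]=1  [4,6]=2  [5,6]=1
  size 3 → [0,3,6]=1  [2,5,6]=1  [3,4,6]=3  [3,5,6]=2  [4,5,6]=3
  size 4 → [0,3,4,6]=4  [0,3,5,6]=3  [1,2,5,6]=1  [2,3,5,6]=3  [2,4,5,6]=4  [3,4,5,6]=8
  size 5 → [0,2,3,5,6]=6  [0,3,4,5,6]=15  [1,2,3,5,6]=4  [1,2,4,5,6]=5  [2,3,4,5,6]=15
  first=0(u) contributes 24
  first=1(q) contributes 36
  first=4(s) contributes 10
|[w]| = 70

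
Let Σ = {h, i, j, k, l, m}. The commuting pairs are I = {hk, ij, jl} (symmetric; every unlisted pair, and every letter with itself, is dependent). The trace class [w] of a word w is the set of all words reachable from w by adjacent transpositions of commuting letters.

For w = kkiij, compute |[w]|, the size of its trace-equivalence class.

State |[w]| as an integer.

#0=k has no predecessor
#1=k depends on [0:k]
#2=i depends on [1:k]
#3=i depends on [2:i]
#4=j depends on [1:k]
sources: [0:k]
N(rest) = Σ N(rest − s) over sources s of rest; N(one piece) = 1:
  size 1 → [3]=1  [4]=1
  size 2 → [2,3]=1  [3,4]=2
  size 3 → [2,3,4]=3
  first=0(k) contributes 3

3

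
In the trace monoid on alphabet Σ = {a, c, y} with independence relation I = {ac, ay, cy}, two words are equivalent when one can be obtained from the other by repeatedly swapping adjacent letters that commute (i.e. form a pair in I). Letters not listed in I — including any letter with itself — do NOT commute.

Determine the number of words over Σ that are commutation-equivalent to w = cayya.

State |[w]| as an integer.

#0=c has no predecessor
#1=a has no predecessor
#2=y has no predecessor
#3=y depends on [2:y]
#4=a depends on [1:a]
sources: [0:c, 1:a, 2:y]
N(rest) = Σ N(rest − s) over sources s of rest; N(one piece) = 1:
  size 1 → [0]=1  [3]=1  [4]=1
  size 2 → [0,3]=2  [0,4]=2  [1,4]=1  [2,3]=1  [3,4]=2
  size 3 → [0,1,4]=3  [0,2,3]=3  [0,3,4]=6  [1,3,4]=3  [2,3,4]=3
  first=0(c) contributes 6
  first=1(a) contributes 12
  first=2(y) contributes 12
|[w]| = 30

30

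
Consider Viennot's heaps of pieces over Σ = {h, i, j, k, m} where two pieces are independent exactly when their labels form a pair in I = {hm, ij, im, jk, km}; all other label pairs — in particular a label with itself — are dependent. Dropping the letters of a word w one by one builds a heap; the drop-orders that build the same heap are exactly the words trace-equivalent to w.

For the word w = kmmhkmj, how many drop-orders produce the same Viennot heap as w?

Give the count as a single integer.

30

drop 0:k onto floor
drop 1:m onto floor
drop 2:m onto {1:m}
drop 3:h onto {0:k}
drop 4:k onto {3:h}
drop 5:m onto {2:m}
drop 6:j onto {3:h, 5:m}
ground layer = {0:k, 1:m}
drop-orders for the pieces not yet dropped (sum over which currently-grounded one goes next):
  1 to go: {4} 1  {6} 1
  2 to go: {4,6} 2  {5,6} 1
  3 to go: {2,5,6} 1  {3,4,6} 2  {4,5,6} 3
  4 to go: {0,3,4,6} 2  {1,2,5,6} 1  {2,4,5,6} 4  {3,4,5,6} 5
  5 to go: {0,3,4,5,6} 7  {1,2,4,5,6} 5  {2,3,4,5,6} 9
  if 0:k drops first: 14 orders
  if 1:m drops first: 16 orders
heap linearizations: 30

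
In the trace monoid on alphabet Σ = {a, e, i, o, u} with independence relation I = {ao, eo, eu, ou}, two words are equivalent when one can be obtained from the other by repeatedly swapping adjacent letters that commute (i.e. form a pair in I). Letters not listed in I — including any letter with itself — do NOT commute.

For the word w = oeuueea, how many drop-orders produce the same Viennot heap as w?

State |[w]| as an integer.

70

drop 0:o onto floor
drop 1:e onto floor
drop 2:u onto floor
drop 3:u onto {2:u}
drop 4:e onto {1:e}
drop 5:e onto {4:e}
drop 6:a onto {3:u, 5:e}
ground layer = {0:o, 1:e, 2:u}
drop-orders for the pieces not yet dropped (sum over which currently-grounded one goes next):
  1 to go: {0} 1  {6} 1
  2 to go: {0,6} 2  {3,6} 1  {5,6} 1
  3 to go: {0,3,6} 3  {0,5,6} 3  {2,3,6} 1  {3,5,6} 2  {4,5,6} 1
  4 to go: {0,2,3,6} 4  {0,3,5,6} 8  {0,4,5,6} 4  {1,4,5,6} 1  {2,3,5,6} 3  {3,4,5,6} 3
  5 to go: {0,1,4,5,6} 5  {0,2,3,5,6} 15  {0,3,4,5,6} 15  {1,3,4,5,6} 4  {2,3,4,5,6} 6
  if 0:o drops first: 10 orders
  if 1:e drops first: 36 orders
  if 2:u drops first: 24 orders
heap linearizations: 70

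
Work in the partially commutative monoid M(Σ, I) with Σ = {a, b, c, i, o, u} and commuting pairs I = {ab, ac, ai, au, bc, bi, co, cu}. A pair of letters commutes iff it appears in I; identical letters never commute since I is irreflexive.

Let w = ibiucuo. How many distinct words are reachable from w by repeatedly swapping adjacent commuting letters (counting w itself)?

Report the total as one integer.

piece 0:i — minimal
piece 1:b — minimal
piece 2:i rests on {0:i}
piece 3:u rests on {1:b, 2:i}
piece 4:c rests on {2:i}
piece 5:u rests on {3:u}
piece 6:o rests on {5:u}
minimal pieces: {0:i, 1:b}
ways to finish when only these pieces remain (= sum over removing one remaining piece with nothing left below it):
  1 left: {4}→1  {6}→1
  2 left: {4,6}→2  {5,6}→1
  3 left: {3,5,6}→1  {4,5,6}→3
  4 left: {1,3,5,6}→1  {3,4,5,6}→4
  5 left: {1,3,4,5,6}→5  {2,3,4,5,6}→4
  placing 0:i first → 9 extensions
  placing 1:b first → 4 extensions
total linear extensions = 13

13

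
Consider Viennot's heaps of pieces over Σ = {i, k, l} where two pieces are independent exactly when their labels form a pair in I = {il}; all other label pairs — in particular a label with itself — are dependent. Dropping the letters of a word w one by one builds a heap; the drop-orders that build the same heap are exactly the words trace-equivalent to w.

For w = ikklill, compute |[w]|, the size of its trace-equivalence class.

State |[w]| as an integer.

4

piece 0:i — minimal
piece 1:k rests on {0:i}
piece 2:k rests on {1:k}
piece 3:l rests on {2:k}
piece 4:i rests on {2:k}
piece 5:l rests on {3:l}
piece 6:l rests on {5:l}
minimal pieces: {0:i}
ways to finish when only these pieces remain (= sum over removing one remaining piece with nothing left below it):
  1 left: {4}→1  {6}→1
  2 left: {4,6}→2  {5,6}→1
  3 left: {3,5,6}→1  {4,5,6}→3
  4 left: {3,4,5,6}→4
  5 left: {2,3,4,5,6}→4
  placing 0:i first → 4 extensions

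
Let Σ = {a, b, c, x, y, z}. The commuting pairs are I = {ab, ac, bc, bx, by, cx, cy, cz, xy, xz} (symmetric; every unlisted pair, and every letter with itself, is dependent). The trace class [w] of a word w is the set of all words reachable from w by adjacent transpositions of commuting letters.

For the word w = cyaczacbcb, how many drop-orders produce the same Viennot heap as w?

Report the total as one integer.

630

piece 0:c — minimal
piece 1:y — minimal
piece 2:a rests on {1:y}
piece 3:c rests on {0:c}
piece 4:z rests on {2:a}
piece 5:a rests on {4:z}
piece 6:c rests on {3:c}
piece 7:b rests on {4:z}
piece 8:c rests on {6:c}
piece 9:b rests on {7:b}
minimal pieces: {0:c, 1:y}
ways to finish when only these pieces remain (= sum over removing one remaining piece with nothing left below it):
  1 left: {5}→1  {8}→1  {9}→1
  2 left: {5,8}→2  {5,9}→2  {6,8}→1  {7,9}→1  {8,9}→2
  3 left: {3,6,8}→1  {5,6,8}→3  {5,7,9}→3  {5,8,9}→6  {6,8,9}→3  {7,8,9}→3
  4 left: {0,3,6,8}→1  {3,5,6,8}→4  {3,6,8,9}→4  {4,5,7,9}→3  {5,6,8,9}→12  {5,7,8,9}→12  {6,7,8,9}→6
  5 left: {0,3,5,6,8}→5  {0,3,6,8,9}→5  {2,4,5,7,9}→3  {3,5,6,8,9}→20  {3,6,7,8,9}→10  {4,5,7,8,9}→15  {5,6,7,8,9}→30
  6 left: {0,3,5,6,8,9}→30  {0,3,6,7,8,9}→15  {1,2,4,5,7,9}→3  {2,4,5,7,8,9}→18  {3,5,6,7,8,9}→60  {4,5,6,7,8,9}→45
  7 left: {0,3,5,6,7,8,9}→105  {1,2,4,5,7,8,9}→21  {2,4,5,6,7,8,9}→63  {3,4,5,6,7,8,9}→105
  8 left: {0,3,4,5,6,7,8,9}→210  {1,2,4,5,6,7,8,9}→84  {2,3,4,5,6,7,8,9}→168
  placing 0:c first → 252 extensions
  placing 1:y first → 378 extensions
total linear extensions = 630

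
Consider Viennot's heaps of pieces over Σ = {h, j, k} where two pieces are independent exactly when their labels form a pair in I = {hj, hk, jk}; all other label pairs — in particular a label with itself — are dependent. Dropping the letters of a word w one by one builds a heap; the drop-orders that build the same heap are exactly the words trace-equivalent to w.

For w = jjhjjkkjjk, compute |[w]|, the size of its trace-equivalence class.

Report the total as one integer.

drop 0:j onto floor
drop 1:j onto {0:j}
drop 2:h onto floor
drop 3:j onto {1:j}
drop 4:j onto {3:j}
drop 5:k onto floor
drop 6:k onto {5:k}
drop 7:j onto {4:j}
drop 8:j onto {7:j}
drop 9:k onto {6:k}
ground layer = {0:j, 2:h, 5:k}
drop-orders for the pieces not yet dropped (sum over which currently-grounded one goes next):
  1 to go: {2} 1  {8} 1  {9} 1
  2 to go: {2,8} 2  {2,9} 2  {6,9} 1  {7,8} 1  {8,9} 2
  3 to go: {2,6,9} 3  {2,7,8} 3  {2,8,9} 6  {4,7,8} 1  {5,6,9} 1  {6,8,9} 3  {7,8,9} 3
  4 to go: {2,4,7,8} 4  {2,5,6,9} 4  {2,6,8,9} 12  {2,7,8,9} 12  {3,4,7,8} 1  {4,7,8,9} 4  {5,6,8,9} 4  {6,7,8,9} 6
  5 to go: {1,3,4,7,8} 1  {2,3,4,7,8} 5  {2,4,7,8,9} 20  {2,5,6,8,9} 20  {2,6,7,8,9} 30  {3,4,7,8,9} 5  {4,6,7,8,9} 10  {5,6,7,8,9} 10
  6 to go: {0,1,3,4,7,8} 1  {1,2,3,4,7,8} 6  {1,3,4,7,8,9} 6  {2,3,4,7,8,9} 30  {2,4,6,7,8,9} 60  {2,5,6,7,8,9} 60  {3,4,6,7,8,9} 15  {4,5,6,7,8,9} 20
  7 to go: {0,1,2,3,4,7,8} 7  {0,1,3,4,7,8,9} 7  {1,2,3,4,7,8,9} 42  {1,3,4,6,7,8,9} 21  {2,3,4,6,7,8,9} 105  {2,4,5,6,7,8,9} 140  {3,4,5,6,7,8,9} 35
  8 to go: {0,1,2,3,4,7,8,9} 56  {0,1,3,4,6,7,8,9} 28  {1,2,3,4,6,7,8,9} 168  {1,3,4,5,6,7,8,9} 56  {2,3,4,5,6,7,8,9} 280
  if 0:j drops first: 504 orders
  if 2:h drops first: 84 orders
  if 5:k drops first: 252 orders
heap linearizations: 840

840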